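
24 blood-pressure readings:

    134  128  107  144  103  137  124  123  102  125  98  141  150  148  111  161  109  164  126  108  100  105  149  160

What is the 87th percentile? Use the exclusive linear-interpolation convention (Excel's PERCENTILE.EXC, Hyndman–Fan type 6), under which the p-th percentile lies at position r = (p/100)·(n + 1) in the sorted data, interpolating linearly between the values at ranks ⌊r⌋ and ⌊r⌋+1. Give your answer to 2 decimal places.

Sorted: 98, 100, 102, 103, 105, 107, 108, 109, 111, 123, 124, 125, 126, 128, 134, 137, 141, 144, 148, 149, 150, 160, 161, 164.
n = 24.
r = (87/100)·(24 + 1) = 21.75.
Rank 21 is 150 and rank 22 is 160.
Interpolate: 150 + 0.75·(160 − 150) = 150 + 0.75·10 = 157.5.

157.50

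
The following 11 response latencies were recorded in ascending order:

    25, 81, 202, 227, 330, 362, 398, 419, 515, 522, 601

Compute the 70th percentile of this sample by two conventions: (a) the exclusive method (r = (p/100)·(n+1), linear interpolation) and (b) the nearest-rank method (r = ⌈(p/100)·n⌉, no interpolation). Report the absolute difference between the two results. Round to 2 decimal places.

n = 11.
(a) r = 8.4; between ranks 8 (419) and 9 (515): 457.4.
(b) the nearest-rank method: rank 8 → 419.
|457.4 − 419| = 38.4.

38.40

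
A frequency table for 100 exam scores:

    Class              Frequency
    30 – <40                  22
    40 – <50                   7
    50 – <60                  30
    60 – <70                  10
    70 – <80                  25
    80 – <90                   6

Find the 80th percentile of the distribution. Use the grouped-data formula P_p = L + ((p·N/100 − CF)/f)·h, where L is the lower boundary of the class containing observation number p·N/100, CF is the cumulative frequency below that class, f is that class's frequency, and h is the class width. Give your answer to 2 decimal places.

74.40

N = 100; target position k = 80/100 · 100 = 80.
Cumulative frequencies: 22, 29, 59, 69, 94, 100.
Observation 80 falls in the class 70 – <80.
L = 70, CF = 69, f = 25, h = 10.
P80 = 70 + ((80 − 69)/25)·10 = 70 + 4.4 = 74.4.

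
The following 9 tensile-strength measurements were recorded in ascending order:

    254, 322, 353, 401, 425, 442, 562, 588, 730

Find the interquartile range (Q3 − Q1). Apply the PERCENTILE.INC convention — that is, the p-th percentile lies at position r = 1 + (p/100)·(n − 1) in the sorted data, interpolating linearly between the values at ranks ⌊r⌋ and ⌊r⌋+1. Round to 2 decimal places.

209.00

n = 9.
P25: r = 3 (integer) → 353.
P75: r = 7 (integer) → 562.
Difference: 562 − 353 = 209.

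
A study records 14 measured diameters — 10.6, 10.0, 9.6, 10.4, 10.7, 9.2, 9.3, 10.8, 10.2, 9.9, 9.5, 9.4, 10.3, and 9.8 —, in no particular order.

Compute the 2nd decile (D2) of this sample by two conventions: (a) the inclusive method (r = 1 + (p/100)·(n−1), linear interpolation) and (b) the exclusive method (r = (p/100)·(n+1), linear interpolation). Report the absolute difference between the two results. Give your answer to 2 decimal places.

Sorted: 9.2, 9.3, 9.4, 9.5, 9.6, 9.8, 9.9, 10.0, 10.2, 10.3, 10.4, 10.6, 10.7, 10.8.
n = 14.
(a) r = 3.6; between ranks 3 (9.4) and 4 (9.5): 9.46.
(b) r = 3 → value at rank 3 = 9.4.
|9.46 − 9.4| = 0.06.

0.06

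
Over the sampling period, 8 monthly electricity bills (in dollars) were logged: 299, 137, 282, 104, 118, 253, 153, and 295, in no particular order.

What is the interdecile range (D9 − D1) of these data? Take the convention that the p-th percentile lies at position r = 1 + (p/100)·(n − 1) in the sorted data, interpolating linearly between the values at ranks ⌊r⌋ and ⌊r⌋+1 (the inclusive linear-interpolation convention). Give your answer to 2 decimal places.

182.40

Sorted: 104, 118, 137, 153, 253, 282, 295, 299.
n = 8.
P10: r = 1.7; ranks 1–2 are 104, 118; interpolating gives 113.8.
P90: r = 7.3; ranks 7–8 are 295, 299; interpolating gives 296.2.
Difference: 296.2 − 113.8 = 182.4.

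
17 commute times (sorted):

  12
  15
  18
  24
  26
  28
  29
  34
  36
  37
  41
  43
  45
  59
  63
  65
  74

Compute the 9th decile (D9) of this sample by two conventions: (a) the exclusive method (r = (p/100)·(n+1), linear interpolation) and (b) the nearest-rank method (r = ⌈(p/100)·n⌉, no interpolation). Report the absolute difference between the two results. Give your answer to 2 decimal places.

n = 17.
(a) r = 16.2; between ranks 16 (65) and 17 (74): 66.8.
(b) the nearest-rank method: rank 16 → 65.
|66.8 − 65| = 1.8.

1.80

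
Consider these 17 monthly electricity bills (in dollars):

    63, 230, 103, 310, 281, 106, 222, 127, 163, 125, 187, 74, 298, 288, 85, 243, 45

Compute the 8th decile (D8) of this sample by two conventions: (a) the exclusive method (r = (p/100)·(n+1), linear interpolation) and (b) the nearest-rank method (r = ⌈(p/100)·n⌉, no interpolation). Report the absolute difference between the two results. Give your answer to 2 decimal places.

2.80

Sorted: 45, 63, 74, 85, 103, 106, 125, 127, 163, 187, 222, 230, 243, 281, 288, 298, 310.
n = 17.
(a) r = 14.4; between ranks 14 (281) and 15 (288): 283.8.
(b) the nearest-rank method: rank 14 → 281.
|283.8 − 281| = 2.8.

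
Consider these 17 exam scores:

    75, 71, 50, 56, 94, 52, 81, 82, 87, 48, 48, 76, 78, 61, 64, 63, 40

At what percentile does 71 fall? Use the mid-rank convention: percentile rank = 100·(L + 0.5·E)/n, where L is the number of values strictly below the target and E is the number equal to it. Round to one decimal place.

55.9

Sorted: 40, 48, 48, 50, 52, 56, 61, 63, 64, 71, 75, 76, 78, 81, 82, 87, 94.
Count below 71: L = 9; count equal: E = 1; n = 17.
Percentile rank = 100·(9 + 0.5·1)/17 = 100·9.5/17 = 55.88.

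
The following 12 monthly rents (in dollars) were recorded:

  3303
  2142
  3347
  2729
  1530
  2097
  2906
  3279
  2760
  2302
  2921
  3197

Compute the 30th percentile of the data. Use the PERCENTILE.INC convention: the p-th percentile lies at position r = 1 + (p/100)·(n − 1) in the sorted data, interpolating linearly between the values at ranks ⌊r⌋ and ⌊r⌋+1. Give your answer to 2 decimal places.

2430.10

Sorted: 1530, 2097, 2142, 2302, 2729, 2760, 2906, 2921, 3197, 3279, 3303, 3347.
n = 12.
r = 1 + (30/100)·(12 − 1) = 1 + 3.3 = 4.3.
Rank 4 is 2302 and rank 5 is 2729.
Interpolate: 2302 + 0.3·(2729 − 2302) = 2302 + 0.3·427 = 2430.1.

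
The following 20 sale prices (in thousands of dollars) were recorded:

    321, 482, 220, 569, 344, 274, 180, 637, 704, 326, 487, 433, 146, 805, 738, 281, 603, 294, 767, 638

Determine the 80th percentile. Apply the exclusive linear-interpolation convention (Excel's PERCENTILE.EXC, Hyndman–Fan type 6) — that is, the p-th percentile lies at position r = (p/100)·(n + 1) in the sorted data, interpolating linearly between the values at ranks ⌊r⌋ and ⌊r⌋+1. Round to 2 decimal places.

Sorted: 146, 180, 220, 274, 281, 294, 321, 326, 344, 433, 482, 487, 569, 603, 637, 638, 704, 738, 767, 805.
n = 20.
r = (80/100)·(20 + 1) = 16.8.
Rank 16 is 638 and rank 17 is 704.
Interpolate: 638 + 0.8·(704 − 638) = 638 + 0.8·66 = 690.8.

690.80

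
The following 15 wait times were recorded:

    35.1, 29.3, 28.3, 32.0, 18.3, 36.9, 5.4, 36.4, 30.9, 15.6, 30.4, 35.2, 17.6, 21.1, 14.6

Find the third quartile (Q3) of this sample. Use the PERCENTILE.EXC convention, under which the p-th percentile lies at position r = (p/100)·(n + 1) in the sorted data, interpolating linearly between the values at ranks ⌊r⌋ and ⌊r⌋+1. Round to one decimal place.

35.1

Sorted: 5.4, 14.6, 15.6, 17.6, 18.3, 21.1, 28.3, 29.3, 30.4, 30.9, 32.0, 35.1, 35.2, 36.4, 36.9.
n = 15.
r = (75/100)·(15 + 1) = 12.
r is an integer, so P75 is the value at rank 12: 35.1.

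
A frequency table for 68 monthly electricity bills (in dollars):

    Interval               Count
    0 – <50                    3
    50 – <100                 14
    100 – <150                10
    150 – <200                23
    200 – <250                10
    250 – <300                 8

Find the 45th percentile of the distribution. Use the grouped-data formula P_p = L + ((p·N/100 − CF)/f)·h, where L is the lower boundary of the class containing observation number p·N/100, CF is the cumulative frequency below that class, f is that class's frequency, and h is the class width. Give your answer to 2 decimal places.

N = 68; target position k = 45/100 · 68 = 30.6.
Cumulative frequencies: 3, 17, 27, 50, 60, 68.
Observation 30.6 falls in the class 150 – <200.
L = 150, CF = 27, f = 23, h = 50.
P45 = 150 + ((30.6 − 27)/23)·50 = 150 + 7.82609 = 157.826.

157.83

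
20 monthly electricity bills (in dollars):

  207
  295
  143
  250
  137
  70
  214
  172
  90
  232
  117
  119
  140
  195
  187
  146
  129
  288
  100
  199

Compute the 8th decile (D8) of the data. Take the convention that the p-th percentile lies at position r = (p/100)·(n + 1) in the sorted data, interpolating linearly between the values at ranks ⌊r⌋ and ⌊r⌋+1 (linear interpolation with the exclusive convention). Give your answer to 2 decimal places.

228.40

Sorted: 70, 90, 100, 117, 119, 129, 137, 140, 143, 146, 172, 187, 195, 199, 207, 214, 232, 250, 288, 295.
n = 20.
r = (80/100)·(20 + 1) = 16.8.
Rank 16 is 214 and rank 17 is 232.
Interpolate: 214 + 0.8·(232 − 214) = 214 + 0.8·18 = 228.4.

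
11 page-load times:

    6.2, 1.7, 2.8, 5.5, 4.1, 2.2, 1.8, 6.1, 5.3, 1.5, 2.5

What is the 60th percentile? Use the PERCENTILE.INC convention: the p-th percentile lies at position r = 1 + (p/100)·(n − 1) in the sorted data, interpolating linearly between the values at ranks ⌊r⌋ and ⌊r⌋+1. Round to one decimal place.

Sorted: 1.5, 1.7, 1.8, 2.2, 2.5, 2.8, 4.1, 5.3, 5.5, 6.1, 6.2.
n = 11.
r = 1 + (60/100)·(11 − 1) = 1 + 6 = 7.
r is an integer, so P60 is the value at rank 7: 4.1.

4.1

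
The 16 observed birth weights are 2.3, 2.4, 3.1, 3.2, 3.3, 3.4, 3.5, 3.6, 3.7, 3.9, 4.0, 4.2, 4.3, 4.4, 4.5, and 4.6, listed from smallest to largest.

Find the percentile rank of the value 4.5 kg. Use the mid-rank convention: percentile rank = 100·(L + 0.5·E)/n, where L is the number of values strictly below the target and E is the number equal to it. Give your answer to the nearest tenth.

Count below 4.5: L = 14; count equal: E = 1; n = 16.
Percentile rank = 100·(14 + 0.5·1)/16 = 100·14.5/16 = 90.62.

90.6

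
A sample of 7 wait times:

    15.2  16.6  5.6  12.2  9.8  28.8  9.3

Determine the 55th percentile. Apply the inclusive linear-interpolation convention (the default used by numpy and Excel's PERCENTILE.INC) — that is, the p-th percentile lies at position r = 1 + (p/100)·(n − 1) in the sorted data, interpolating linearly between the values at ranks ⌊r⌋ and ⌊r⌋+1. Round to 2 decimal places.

13.10

Sorted: 5.6, 9.3, 9.8, 12.2, 15.2, 16.6, 28.8.
n = 7.
r = 1 + (55/100)·(7 − 1) = 1 + 3.3 = 4.3.
Rank 4 is 12.2 and rank 5 is 15.2.
Interpolate: 12.2 + 0.3·(15.2 − 12.2) = 12.2 + 0.3·3 = 13.1.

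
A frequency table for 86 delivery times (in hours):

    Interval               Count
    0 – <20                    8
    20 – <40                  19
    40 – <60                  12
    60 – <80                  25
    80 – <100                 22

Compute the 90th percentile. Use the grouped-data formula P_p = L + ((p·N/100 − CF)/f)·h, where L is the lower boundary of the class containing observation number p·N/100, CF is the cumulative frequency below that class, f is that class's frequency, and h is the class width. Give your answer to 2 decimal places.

N = 86; target position k = 90/100 · 86 = 77.4.
Cumulative frequencies: 8, 27, 39, 64, 86.
Observation 77.4 falls in the class 80 – <100.
L = 80, CF = 64, f = 22, h = 20.
P90 = 80 + ((77.4 − 64)/22)·20 = 80 + 12.1818 = 92.1818.

92.18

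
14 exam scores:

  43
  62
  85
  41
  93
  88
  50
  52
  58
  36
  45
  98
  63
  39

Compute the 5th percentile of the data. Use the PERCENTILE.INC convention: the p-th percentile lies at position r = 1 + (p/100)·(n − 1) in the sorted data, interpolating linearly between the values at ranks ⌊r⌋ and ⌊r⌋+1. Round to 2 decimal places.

37.95

Sorted: 36, 39, 41, 43, 45, 50, 52, 58, 62, 63, 85, 88, 93, 98.
n = 14.
r = 1 + (5/100)·(14 − 1) = 1 + 0.65 = 1.65.
Rank 1 is 36 and rank 2 is 39.
Interpolate: 36 + 0.65·(39 − 36) = 36 + 0.65·3 = 37.95.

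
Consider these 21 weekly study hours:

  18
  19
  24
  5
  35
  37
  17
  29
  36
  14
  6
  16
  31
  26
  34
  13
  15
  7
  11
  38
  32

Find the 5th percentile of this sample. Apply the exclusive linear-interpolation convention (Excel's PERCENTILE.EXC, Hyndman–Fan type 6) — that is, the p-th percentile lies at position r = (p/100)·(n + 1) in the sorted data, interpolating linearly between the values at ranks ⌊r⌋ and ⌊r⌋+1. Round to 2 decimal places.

5.10

Sorted: 5, 6, 7, 11, 13, 14, 15, 16, 17, 18, 19, 24, 26, 29, 31, 32, 34, 35, 36, 37, 38.
n = 21.
r = (5/100)·(21 + 1) = 1.1.
Rank 1 is 5 and rank 2 is 6.
Interpolate: 5 + 0.1·(6 − 5) = 5 + 0.1·1 = 5.1.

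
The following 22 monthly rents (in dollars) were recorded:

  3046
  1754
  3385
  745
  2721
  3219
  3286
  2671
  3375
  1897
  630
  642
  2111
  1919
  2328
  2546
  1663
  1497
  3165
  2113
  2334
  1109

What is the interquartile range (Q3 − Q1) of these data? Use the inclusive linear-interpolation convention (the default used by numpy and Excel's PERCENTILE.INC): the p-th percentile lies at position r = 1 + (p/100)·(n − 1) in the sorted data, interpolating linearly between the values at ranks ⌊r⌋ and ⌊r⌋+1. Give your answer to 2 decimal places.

1279.00

Sorted: 630, 642, 745, 1109, 1497, 1663, 1754, 1897, 1919, 2111, 2113, 2328, 2334, 2546, 2671, 2721, 3046, 3165, 3219, 3286, 3375, 3385.
n = 22.
P25: r = 6.25; ranks 6–7 are 1663, 1754; interpolating gives 1685.75.
P75: r = 16.75; ranks 16–17 are 2721, 3046; interpolating gives 2964.75.
Difference: 2964.75 − 1685.75 = 1279.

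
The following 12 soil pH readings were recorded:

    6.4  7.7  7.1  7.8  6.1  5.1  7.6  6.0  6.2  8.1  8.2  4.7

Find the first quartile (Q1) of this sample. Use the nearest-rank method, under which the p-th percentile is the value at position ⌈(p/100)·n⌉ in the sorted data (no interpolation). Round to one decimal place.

Sorted: 4.7, 5.1, 6.0, 6.1, 6.2, 6.4, 7.1, 7.6, 7.7, 7.8, 8.1, 8.2.
n = 12.
Position = ⌈25/100 · 12⌉ = ⌈3⌉ = 3.
The value at rank 3 is 6.0.

6.0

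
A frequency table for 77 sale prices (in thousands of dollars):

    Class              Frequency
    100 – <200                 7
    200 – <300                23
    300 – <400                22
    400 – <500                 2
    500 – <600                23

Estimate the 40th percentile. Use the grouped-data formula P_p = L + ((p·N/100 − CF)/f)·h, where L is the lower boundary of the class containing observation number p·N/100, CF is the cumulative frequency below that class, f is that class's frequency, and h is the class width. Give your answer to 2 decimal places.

303.64

N = 77; target position k = 40/100 · 77 = 30.8.
Cumulative frequencies: 7, 30, 52, 54, 77.
Observation 30.8 falls in the class 300 – <400.
L = 300, CF = 30, f = 22, h = 100.
P40 = 300 + ((30.8 − 30)/22)·100 = 300 + 3.63636 = 303.636.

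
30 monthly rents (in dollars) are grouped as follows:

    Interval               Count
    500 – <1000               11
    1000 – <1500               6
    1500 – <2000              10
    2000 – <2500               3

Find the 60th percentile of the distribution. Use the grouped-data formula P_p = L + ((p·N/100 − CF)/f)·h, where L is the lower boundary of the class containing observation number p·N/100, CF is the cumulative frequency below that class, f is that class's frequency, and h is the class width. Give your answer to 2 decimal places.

N = 30; target position k = 60/100 · 30 = 18.
Cumulative frequencies: 11, 17, 27, 30.
Observation 18 falls in the class 1500 – <2000.
L = 1500, CF = 17, f = 10, h = 500.
P60 = 1500 + ((18 − 17)/10)·500 = 1500 + 50 = 1550.

1550.00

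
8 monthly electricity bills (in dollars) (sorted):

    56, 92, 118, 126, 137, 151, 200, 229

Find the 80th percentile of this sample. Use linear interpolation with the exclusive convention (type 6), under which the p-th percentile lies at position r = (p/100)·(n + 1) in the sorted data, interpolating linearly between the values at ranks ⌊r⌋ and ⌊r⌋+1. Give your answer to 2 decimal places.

n = 8.
r = (80/100)·(8 + 1) = 7.2.
Rank 7 is 200 and rank 8 is 229.
Interpolate: 200 + 0.2·(229 − 200) = 200 + 0.2·29 = 205.8.

205.80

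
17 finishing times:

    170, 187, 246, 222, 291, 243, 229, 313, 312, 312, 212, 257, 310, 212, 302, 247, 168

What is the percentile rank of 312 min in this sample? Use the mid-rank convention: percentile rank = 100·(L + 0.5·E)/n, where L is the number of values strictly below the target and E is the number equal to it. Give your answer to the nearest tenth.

88.2

Sorted: 168, 170, 187, 212, 212, 222, 229, 243, 246, 247, 257, 291, 302, 310, 312, 312, 313.
Count below 312: L = 14; count equal: E = 2; n = 17.
Percentile rank = 100·(14 + 0.5·2)/17 = 100·15/17 = 88.24.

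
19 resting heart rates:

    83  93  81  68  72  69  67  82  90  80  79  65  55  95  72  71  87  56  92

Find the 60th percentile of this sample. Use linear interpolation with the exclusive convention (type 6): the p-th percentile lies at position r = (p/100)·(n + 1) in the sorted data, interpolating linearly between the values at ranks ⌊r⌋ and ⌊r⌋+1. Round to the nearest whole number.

81

Sorted: 55, 56, 65, 67, 68, 69, 71, 72, 72, 79, 80, 81, 82, 83, 87, 90, 92, 93, 95.
n = 19.
r = (60/100)·(19 + 1) = 12.
r is an integer, so P60 is the value at rank 12: 81.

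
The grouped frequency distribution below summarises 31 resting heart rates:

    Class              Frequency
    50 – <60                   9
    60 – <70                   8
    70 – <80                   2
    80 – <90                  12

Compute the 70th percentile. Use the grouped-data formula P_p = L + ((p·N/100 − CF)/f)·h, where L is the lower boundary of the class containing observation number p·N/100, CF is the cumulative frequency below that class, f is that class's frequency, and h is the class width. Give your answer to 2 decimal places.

82.25

N = 31; target position k = 70/100 · 31 = 21.7.
Cumulative frequencies: 9, 17, 19, 31.
Observation 21.7 falls in the class 80 – <90.
L = 80, CF = 19, f = 12, h = 10.
P70 = 80 + ((21.7 − 19)/12)·10 = 80 + 2.25 = 82.25.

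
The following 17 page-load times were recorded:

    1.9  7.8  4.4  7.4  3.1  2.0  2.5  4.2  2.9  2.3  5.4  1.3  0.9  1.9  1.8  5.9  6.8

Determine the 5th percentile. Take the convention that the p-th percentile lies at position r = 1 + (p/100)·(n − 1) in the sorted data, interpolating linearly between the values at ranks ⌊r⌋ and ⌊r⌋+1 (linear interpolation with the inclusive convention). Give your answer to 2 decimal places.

Sorted: 0.9, 1.3, 1.8, 1.9, 1.9, 2.0, 2.3, 2.5, 2.9, 3.1, 4.2, 4.4, 5.4, 5.9, 6.8, 7.4, 7.8.
n = 17.
r = 1 + (5/100)·(17 − 1) = 1 + 0.8 = 1.8.
Rank 1 is 0.9 and rank 2 is 1.3.
Interpolate: 0.9 + 0.8·(1.3 − 0.9) = 0.9 + 0.8·0.4 = 1.22.

1.22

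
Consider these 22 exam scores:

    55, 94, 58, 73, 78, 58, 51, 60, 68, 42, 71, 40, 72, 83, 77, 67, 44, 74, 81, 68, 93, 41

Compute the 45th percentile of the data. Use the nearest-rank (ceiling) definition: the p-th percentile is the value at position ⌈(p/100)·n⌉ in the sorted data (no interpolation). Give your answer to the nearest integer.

Sorted: 40, 41, 42, 44, 51, 55, 58, 58, 60, 67, 68, 68, 71, 72, 73, 74, 77, 78, 81, 83, 93, 94.
n = 22.
Position = ⌈45/100 · 22⌉ = ⌈9.9⌉ = 10.
The value at rank 10 is 67.

67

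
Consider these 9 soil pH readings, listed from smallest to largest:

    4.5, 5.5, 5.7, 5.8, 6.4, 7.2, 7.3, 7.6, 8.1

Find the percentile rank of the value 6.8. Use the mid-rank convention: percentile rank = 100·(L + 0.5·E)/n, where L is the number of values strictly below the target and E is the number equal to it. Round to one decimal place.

Count below 6.8: L = 5; count equal: E = 0; n = 9.
Percentile rank = 100·(5 + 0.5·0)/9 = 100·5/9 = 55.56.

55.6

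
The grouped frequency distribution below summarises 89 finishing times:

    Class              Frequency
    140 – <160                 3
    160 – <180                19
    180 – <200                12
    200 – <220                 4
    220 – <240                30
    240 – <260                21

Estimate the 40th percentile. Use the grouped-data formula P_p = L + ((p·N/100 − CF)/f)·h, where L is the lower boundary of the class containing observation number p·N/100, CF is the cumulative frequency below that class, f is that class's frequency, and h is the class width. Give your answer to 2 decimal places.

N = 89; target position k = 40/100 · 89 = 35.6.
Cumulative frequencies: 3, 22, 34, 38, 68, 89.
Observation 35.6 falls in the class 200 – <220.
L = 200, CF = 34, f = 4, h = 20.
P40 = 200 + ((35.6 − 34)/4)·20 = 200 + 8 = 208.

208.00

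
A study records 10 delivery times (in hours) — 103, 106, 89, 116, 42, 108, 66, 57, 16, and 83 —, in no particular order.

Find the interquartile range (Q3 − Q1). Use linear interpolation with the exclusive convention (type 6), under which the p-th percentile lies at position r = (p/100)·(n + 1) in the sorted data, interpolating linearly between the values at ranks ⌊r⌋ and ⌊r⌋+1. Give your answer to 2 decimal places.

53.25

Sorted: 16, 42, 57, 66, 83, 89, 103, 106, 108, 116.
n = 10.
P25: r = 2.75; ranks 2–3 are 42, 57; interpolating gives 53.25.
P75: r = 8.25; ranks 8–9 are 106, 108; interpolating gives 106.5.
Difference: 106.5 − 53.25 = 53.25.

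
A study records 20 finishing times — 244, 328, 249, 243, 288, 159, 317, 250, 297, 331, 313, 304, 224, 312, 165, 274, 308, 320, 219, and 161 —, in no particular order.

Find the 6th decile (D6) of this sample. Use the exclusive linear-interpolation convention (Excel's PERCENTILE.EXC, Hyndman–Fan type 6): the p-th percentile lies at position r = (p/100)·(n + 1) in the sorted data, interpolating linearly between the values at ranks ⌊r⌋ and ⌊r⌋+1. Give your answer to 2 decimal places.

Sorted: 159, 161, 165, 219, 224, 243, 244, 249, 250, 274, 288, 297, 304, 308, 312, 313, 317, 320, 328, 331.
n = 20.
r = (60/100)·(20 + 1) = 12.6.
Rank 12 is 297 and rank 13 is 304.
Interpolate: 297 + 0.6·(304 − 297) = 297 + 0.6·7 = 301.2.

301.20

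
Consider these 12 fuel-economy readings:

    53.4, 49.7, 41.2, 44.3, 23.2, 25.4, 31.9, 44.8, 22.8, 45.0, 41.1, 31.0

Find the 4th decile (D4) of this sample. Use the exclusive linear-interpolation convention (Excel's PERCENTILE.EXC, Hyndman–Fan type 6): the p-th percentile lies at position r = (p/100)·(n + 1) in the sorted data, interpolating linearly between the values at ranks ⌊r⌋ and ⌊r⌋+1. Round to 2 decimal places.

Sorted: 22.8, 23.2, 25.4, 31.0, 31.9, 41.1, 41.2, 44.3, 44.8, 45.0, 49.7, 53.4.
n = 12.
r = (40/100)·(12 + 1) = 5.2.
Rank 5 is 31.9 and rank 6 is 41.1.
Interpolate: 31.9 + 0.2·(41.1 − 31.9) = 31.9 + 0.2·9.2 = 33.74.

33.74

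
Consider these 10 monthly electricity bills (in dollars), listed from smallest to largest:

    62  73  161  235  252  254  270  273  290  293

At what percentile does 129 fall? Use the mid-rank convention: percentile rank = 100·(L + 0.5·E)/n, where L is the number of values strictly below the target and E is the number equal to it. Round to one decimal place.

Count below 129: L = 2; count equal: E = 0; n = 10.
Percentile rank = 100·(2 + 0.5·0)/10 = 100·2/10 = 20.

20.0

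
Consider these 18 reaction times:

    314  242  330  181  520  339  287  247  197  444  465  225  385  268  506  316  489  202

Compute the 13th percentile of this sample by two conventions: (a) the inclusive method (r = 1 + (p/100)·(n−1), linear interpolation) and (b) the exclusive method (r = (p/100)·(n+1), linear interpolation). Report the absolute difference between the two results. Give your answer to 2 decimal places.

Sorted: 181, 197, 202, 225, 242, 247, 268, 287, 314, 316, 330, 339, 385, 444, 465, 489, 506, 520.
n = 18.
(a) r = 3.21; between ranks 3 (202) and 4 (225): 206.83.
(b) r = 2.47; between ranks 2 (197) and 3 (202): 199.35.
|206.83 − 199.35| = 7.48.

7.48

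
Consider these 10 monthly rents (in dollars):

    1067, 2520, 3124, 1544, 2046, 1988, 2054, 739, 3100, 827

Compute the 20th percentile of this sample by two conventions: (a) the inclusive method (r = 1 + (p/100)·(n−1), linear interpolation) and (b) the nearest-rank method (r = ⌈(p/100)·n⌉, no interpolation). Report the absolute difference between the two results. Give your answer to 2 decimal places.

192.00

Sorted: 739, 827, 1067, 1544, 1988, 2046, 2054, 2520, 3100, 3124.
n = 10.
(a) r = 2.8; between ranks 2 (827) and 3 (1067): 1019.
(b) the nearest-rank method: rank 2 → 827.
|1019 − 827| = 192.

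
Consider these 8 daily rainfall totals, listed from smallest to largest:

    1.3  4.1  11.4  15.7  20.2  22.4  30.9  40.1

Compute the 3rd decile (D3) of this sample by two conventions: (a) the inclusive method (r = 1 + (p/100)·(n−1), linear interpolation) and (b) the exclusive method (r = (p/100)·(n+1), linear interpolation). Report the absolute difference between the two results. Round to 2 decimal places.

n = 8.
(a) r = 3.1; between ranks 3 (11.4) and 4 (15.7): 11.83.
(b) r = 2.7; between ranks 2 (4.1) and 3 (11.4): 9.21.
|11.83 − 9.21| = 2.62.

2.62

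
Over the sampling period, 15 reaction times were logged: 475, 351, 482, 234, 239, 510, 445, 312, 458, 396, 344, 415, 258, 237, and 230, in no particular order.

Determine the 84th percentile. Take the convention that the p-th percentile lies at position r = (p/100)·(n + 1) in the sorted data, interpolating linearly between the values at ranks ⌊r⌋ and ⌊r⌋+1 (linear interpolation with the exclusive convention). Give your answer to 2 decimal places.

478.08

Sorted: 230, 234, 237, 239, 258, 312, 344, 351, 396, 415, 445, 458, 475, 482, 510.
n = 15.
r = (84/100)·(15 + 1) = 13.44.
Rank 13 is 475 and rank 14 is 482.
Interpolate: 475 + 0.44·(482 − 475) = 475 + 0.44·7 = 478.08.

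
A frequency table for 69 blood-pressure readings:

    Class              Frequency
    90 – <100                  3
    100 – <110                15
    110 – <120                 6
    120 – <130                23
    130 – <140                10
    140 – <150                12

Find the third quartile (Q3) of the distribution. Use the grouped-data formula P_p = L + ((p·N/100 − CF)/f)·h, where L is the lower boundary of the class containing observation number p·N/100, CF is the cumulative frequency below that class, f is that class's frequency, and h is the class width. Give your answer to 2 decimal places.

134.75

N = 69; target position k = 75/100 · 69 = 51.75.
Cumulative frequencies: 3, 18, 24, 47, 57, 69.
Observation 51.75 falls in the class 130 – <140.
L = 130, CF = 47, f = 10, h = 10.
P75 = 130 + ((51.75 − 47)/10)·10 = 130 + 4.75 = 134.75.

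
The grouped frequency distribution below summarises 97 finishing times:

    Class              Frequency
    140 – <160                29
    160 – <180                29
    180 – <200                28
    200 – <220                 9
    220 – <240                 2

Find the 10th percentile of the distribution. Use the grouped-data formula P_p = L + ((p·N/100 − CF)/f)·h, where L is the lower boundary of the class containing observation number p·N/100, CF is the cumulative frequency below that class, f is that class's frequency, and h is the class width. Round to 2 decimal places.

N = 97; target position k = 10/100 · 97 = 9.7.
Cumulative frequencies: 29, 58, 86, 95, 97.
Observation 9.7 falls in the class 140 – <160.
L = 140, CF = 0, f = 29, h = 20.
P10 = 140 + ((9.7 − 0)/29)·20 = 140 + 6.68966 = 146.69.

146.69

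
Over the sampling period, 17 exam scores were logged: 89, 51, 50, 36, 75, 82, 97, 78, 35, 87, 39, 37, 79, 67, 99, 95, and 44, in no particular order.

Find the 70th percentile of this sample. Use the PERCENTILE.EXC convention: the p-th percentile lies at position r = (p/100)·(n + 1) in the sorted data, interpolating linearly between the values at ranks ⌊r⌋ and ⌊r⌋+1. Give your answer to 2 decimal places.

Sorted: 35, 36, 37, 39, 44, 50, 51, 67, 75, 78, 79, 82, 87, 89, 95, 97, 99.
n = 17.
r = (70/100)·(17 + 1) = 12.6.
Rank 12 is 82 and rank 13 is 87.
Interpolate: 82 + 0.6·(87 − 82) = 82 + 0.6·5 = 85.

85.00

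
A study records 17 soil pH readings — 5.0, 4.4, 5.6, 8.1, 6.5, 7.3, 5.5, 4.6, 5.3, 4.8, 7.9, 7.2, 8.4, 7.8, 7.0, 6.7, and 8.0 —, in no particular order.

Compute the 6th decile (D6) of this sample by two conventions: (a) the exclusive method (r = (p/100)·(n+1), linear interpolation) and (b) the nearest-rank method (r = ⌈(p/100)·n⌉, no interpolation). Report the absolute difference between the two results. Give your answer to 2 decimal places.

0.04

Sorted: 4.4, 4.6, 4.8, 5.0, 5.3, 5.5, 5.6, 6.5, 6.7, 7.0, 7.2, 7.3, 7.8, 7.9, 8.0, 8.1, 8.4.
n = 17.
(a) r = 10.8; between ranks 10 (7.0) and 11 (7.2): 7.16.
(b) the nearest-rank method: rank 11 → 7.2.
|7.16 − 7.2| = 0.04.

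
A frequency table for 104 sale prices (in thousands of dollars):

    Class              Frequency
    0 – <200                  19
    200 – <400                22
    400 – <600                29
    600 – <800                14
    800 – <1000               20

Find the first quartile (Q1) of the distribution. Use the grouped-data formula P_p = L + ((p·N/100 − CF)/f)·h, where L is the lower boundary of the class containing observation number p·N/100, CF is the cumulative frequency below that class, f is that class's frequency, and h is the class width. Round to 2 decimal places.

263.64

N = 104; target position k = 25/100 · 104 = 26.
Cumulative frequencies: 19, 41, 70, 84, 104.
Observation 26 falls in the class 200 – <400.
L = 200, CF = 19, f = 22, h = 200.
P25 = 200 + ((26 − 19)/22)·200 = 200 + 63.6364 = 263.636.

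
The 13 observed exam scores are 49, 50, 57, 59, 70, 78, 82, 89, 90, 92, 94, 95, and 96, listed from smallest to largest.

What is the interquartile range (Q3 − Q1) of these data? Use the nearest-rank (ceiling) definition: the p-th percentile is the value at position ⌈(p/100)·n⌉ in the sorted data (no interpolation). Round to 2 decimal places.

n = 13.
P25: rank ⌈25/100·13⌉ = 4 → 59.
P75: rank ⌈75/100·13⌉ = 10 → 92.
Difference: 92 − 59 = 33.

33.00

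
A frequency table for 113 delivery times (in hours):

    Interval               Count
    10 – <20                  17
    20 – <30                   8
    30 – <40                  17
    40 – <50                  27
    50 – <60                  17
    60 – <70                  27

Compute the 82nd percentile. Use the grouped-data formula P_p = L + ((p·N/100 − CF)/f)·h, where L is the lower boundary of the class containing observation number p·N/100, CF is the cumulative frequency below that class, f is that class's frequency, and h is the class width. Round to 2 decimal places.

N = 113; target position k = 82/100 · 113 = 92.66.
Cumulative frequencies: 17, 25, 42, 69, 86, 113.
Observation 92.66 falls in the class 60 – <70.
L = 60, CF = 86, f = 27, h = 10.
P82 = 60 + ((92.66 − 86)/27)·10 = 60 + 2.46667 = 62.4667.

62.47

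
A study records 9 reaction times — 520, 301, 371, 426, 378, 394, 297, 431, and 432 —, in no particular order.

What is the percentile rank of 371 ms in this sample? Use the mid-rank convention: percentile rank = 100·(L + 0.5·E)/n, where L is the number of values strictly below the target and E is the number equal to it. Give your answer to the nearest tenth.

27.8

Sorted: 297, 301, 371, 378, 394, 426, 431, 432, 520.
Count below 371: L = 2; count equal: E = 1; n = 9.
Percentile rank = 100·(2 + 0.5·1)/9 = 100·2.5/9 = 27.78.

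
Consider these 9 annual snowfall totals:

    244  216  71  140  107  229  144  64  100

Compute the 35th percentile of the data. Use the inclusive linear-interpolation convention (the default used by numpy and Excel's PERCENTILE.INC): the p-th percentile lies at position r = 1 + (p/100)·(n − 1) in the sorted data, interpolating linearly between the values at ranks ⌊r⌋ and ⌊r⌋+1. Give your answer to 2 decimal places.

105.60

Sorted: 64, 71, 100, 107, 140, 144, 216, 229, 244.
n = 9.
r = 1 + (35/100)·(9 − 1) = 1 + 2.8 = 3.8.
Rank 3 is 100 and rank 4 is 107.
Interpolate: 100 + 0.8·(107 − 100) = 100 + 0.8·7 = 105.6.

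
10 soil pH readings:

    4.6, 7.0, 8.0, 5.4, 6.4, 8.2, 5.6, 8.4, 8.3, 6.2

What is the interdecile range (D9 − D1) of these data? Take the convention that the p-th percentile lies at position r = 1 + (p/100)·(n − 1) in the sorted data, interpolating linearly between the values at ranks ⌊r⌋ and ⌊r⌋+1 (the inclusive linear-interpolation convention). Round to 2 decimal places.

Sorted: 4.6, 5.4, 5.6, 6.2, 6.4, 7.0, 8.0, 8.2, 8.3, 8.4.
n = 10.
P10: r = 1.9; ranks 1–2 are 4.6, 5.4; interpolating gives 5.32.
P90: r = 9.1; ranks 9–10 are 8.3, 8.4; interpolating gives 8.31.
Difference: 8.31 − 5.32 = 2.99.

2.99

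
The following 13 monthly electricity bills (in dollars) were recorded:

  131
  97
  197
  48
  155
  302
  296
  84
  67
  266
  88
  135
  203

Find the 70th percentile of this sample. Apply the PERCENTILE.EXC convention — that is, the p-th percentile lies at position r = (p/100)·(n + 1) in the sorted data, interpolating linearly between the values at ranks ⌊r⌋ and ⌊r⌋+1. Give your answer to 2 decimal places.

201.80

Sorted: 48, 67, 84, 88, 97, 131, 135, 155, 197, 203, 266, 296, 302.
n = 13.
r = (70/100)·(13 + 1) = 9.8.
Rank 9 is 197 and rank 10 is 203.
Interpolate: 197 + 0.8·(203 − 197) = 197 + 0.8·6 = 201.8.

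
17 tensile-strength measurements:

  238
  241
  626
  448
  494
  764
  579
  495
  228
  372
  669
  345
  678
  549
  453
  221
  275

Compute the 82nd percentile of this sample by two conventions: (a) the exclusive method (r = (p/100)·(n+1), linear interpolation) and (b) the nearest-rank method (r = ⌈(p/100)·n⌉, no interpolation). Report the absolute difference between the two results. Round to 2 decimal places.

Sorted: 221, 228, 238, 241, 275, 345, 372, 448, 453, 494, 495, 549, 579, 626, 669, 678, 764.
n = 17.
(a) r = 14.76; between ranks 14 (626) and 15 (669): 658.68.
(b) the nearest-rank method: rank 14 → 626.
|658.68 − 626| = 32.68.

32.68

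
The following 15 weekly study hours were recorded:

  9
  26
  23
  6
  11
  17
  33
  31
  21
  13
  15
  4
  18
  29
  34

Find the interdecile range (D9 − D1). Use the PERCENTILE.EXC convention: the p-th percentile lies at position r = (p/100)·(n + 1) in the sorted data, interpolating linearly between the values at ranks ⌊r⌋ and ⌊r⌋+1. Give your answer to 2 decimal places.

28.20

Sorted: 4, 6, 9, 11, 13, 15, 17, 18, 21, 23, 26, 29, 31, 33, 34.
n = 15.
P10: r = 1.6; ranks 1–2 are 4, 6; interpolating gives 5.2.
P90: r = 14.4; ranks 14–15 are 33, 34; interpolating gives 33.4.
Difference: 33.4 − 5.2 = 28.2.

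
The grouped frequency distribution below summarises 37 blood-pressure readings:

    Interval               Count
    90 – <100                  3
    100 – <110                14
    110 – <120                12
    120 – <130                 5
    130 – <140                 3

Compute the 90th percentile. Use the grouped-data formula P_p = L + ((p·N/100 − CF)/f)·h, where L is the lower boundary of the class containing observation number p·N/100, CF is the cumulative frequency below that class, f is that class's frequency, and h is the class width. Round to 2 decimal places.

128.60

N = 37; target position k = 90/100 · 37 = 33.3.
Cumulative frequencies: 3, 17, 29, 34, 37.
Observation 33.3 falls in the class 120 – <130.
L = 120, CF = 29, f = 5, h = 10.
P90 = 120 + ((33.3 − 29)/5)·10 = 120 + 8.6 = 128.6.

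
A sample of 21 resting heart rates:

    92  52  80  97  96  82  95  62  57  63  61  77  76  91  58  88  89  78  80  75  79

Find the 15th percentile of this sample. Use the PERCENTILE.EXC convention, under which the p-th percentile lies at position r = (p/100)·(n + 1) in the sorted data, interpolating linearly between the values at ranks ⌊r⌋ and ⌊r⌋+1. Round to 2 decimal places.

Sorted: 52, 57, 58, 61, 62, 63, 75, 76, 77, 78, 79, 80, 80, 82, 88, 89, 91, 92, 95, 96, 97.
n = 21.
r = (15/100)·(21 + 1) = 3.3.
Rank 3 is 58 and rank 4 is 61.
Interpolate: 58 + 0.3·(61 − 58) = 58 + 0.3·3 = 58.9.

58.90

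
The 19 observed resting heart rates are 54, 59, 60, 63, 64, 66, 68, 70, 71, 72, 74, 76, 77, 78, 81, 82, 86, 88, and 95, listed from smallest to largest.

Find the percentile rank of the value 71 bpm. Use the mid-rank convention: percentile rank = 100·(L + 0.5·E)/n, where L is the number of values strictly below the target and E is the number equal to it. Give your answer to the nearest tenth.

Count below 71: L = 8; count equal: E = 1; n = 19.
Percentile rank = 100·(8 + 0.5·1)/19 = 100·8.5/19 = 44.74.

44.7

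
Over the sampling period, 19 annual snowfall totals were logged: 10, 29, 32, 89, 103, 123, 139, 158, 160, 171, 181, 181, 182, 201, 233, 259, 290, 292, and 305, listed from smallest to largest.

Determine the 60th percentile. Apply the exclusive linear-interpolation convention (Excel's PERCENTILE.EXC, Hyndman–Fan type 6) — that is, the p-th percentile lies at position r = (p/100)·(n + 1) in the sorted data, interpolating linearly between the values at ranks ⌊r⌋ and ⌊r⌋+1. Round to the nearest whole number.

181

n = 19.
r = (60/100)·(19 + 1) = 12.
r is an integer, so P60 is the value at rank 12: 181.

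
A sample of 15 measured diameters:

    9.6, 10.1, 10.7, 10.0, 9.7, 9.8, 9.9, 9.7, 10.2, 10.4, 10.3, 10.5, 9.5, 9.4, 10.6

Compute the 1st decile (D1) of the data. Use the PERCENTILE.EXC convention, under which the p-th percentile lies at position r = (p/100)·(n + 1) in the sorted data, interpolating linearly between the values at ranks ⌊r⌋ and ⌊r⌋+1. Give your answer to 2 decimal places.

9.46

Sorted: 9.4, 9.5, 9.6, 9.7, 9.7, 9.8, 9.9, 10.0, 10.1, 10.2, 10.3, 10.4, 10.5, 10.6, 10.7.
n = 15.
r = (10/100)·(15 + 1) = 1.6.
Rank 1 is 9.4 and rank 2 is 9.5.
Interpolate: 9.4 + 0.6·(9.5 − 9.4) = 9.4 + 0.6·0.1 = 9.46.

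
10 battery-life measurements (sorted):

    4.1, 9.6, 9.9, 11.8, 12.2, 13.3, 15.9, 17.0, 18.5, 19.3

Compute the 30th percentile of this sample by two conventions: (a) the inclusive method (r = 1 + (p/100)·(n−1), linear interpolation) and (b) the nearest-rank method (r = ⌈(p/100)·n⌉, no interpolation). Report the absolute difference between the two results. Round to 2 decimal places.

1.33

n = 10.
(a) r = 3.7; between ranks 3 (9.9) and 4 (11.8): 11.23.
(b) the nearest-rank method: rank 3 → 9.9.
|11.23 − 9.9| = 1.33.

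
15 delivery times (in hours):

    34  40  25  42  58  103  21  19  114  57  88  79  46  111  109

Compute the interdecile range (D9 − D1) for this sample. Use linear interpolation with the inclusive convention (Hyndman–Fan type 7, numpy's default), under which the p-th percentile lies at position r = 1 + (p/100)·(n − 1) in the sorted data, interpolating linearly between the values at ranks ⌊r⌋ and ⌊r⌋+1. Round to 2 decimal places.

87.60

Sorted: 19, 21, 25, 34, 40, 42, 46, 57, 58, 79, 88, 103, 109, 111, 114.
n = 15.
P10: r = 2.4; ranks 2–3 are 21, 25; interpolating gives 22.6.
P90: r = 13.6; ranks 13–14 are 109, 111; interpolating gives 110.2.
Difference: 110.2 − 22.6 = 87.6.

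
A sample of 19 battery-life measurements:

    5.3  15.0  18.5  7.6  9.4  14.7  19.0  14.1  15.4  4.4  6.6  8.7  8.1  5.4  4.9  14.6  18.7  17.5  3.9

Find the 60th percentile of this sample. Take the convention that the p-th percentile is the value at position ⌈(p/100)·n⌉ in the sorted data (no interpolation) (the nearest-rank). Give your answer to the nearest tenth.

Sorted: 3.9, 4.4, 4.9, 5.3, 5.4, 6.6, 7.6, 8.1, 8.7, 9.4, 14.1, 14.6, 14.7, 15.0, 15.4, 17.5, 18.5, 18.7, 19.0.
n = 19.
Position = ⌈60/100 · 19⌉ = ⌈11.4⌉ = 12.
The value at rank 12 is 14.6.

14.6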